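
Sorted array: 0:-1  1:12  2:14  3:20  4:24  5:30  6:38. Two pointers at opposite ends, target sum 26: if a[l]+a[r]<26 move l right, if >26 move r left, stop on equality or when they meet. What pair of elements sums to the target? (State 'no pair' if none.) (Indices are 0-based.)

[0,6] -1+38=37 >26 → r--
[0,5] -1+30=29 >26 → r--
[0,4] -1+24=23 <26 → l++
[1,4] 12+24=36 >26 → r--
[1,3] 12+20=32 >26 → r--
[1,2] 12+14=26 → found

(12, 14)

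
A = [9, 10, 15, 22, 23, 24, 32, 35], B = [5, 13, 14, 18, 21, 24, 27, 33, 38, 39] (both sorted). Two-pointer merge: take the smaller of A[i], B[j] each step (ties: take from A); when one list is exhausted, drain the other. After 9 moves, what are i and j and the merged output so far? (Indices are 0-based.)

i=4, j=5, merged so far=[5, 9, 10, 13, 14, 15, 18, 21, 22]

i=0 j=0: A[i]=9>B[j]=5 take 5, j++
i=0 j=1: A[i]=9<=B[j]=13 take 9, i++
i=1 j=1: A[i]=10<=B[j]=13 take 10, i++
i=2 j=1: A[i]=15>B[j]=13 take 13, j++
i=2 j=2: A[i]=15>B[j]=14 take 14, j++
i=2 j=3: A[i]=15<=B[j]=18 take 15, i++
i=3 j=3: A[i]=22>B[j]=18 take 18, j++
i=3 j=4: A[i]=22>B[j]=21 take 21, j++
i=3 j=5: A[i]=22<=B[j]=24 take 22, i++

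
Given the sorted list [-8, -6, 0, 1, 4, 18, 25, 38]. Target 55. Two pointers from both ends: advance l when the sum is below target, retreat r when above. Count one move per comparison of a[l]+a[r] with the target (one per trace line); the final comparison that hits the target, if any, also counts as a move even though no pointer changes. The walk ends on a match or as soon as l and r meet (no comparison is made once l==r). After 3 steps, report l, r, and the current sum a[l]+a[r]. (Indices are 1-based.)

l=4, r=8, sum=39

l=1 r=8: -8+38=30 <55, l++
l=2 r=8: -6+38=32 <55, l++
l=3 r=8: 0+38=38 <55, l++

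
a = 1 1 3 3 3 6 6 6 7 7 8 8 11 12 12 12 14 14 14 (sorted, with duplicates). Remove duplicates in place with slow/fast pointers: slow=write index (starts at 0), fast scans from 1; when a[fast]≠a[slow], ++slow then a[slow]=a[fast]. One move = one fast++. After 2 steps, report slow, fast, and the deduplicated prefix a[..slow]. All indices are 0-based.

slow=1, fast=3, prefix=[1, 3]

(s=0,f=1) a[fast]=1=a[slow] dup → fast++
(s=0,f=2) a[fast]=3≠a[slow]=1 write a[1]=3 → slow++,fast++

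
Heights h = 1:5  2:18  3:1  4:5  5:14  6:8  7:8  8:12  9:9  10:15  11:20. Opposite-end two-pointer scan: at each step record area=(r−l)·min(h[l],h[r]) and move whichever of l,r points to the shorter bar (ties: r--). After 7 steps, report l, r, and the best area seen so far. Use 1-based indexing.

[1,11] min(5,20)*10=50 best=50 * → l++
[2,11] min(18,20)*9=162 best=162 * → l++
[3,11] min(1,20)*8=8 best=162 → l++
[4,11] min(5,20)*7=35 best=162 → l++
[5,11] min(14,20)*6=84 best=162 → l++
[6,11] min(8,20)*5=40 best=162 → l++
[7,11] min(8,20)*4=32 best=162 → l++

l=8, r=11, best area=162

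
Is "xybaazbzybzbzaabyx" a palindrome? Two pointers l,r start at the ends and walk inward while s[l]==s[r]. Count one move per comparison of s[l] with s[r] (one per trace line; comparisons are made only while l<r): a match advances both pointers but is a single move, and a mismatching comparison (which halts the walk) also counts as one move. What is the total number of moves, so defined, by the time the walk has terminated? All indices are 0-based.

[0,17] 'x'=='x' → l++,r--
[1,16] 'y'=='y' → l++,r--
[2,15] 'b'=='b' → l++,r--
[3,14] 'a'=='a' → l++,r--
[4,13] 'a'=='a' → l++,r--
[5,12] 'z'=='z' → l++,r--
[6,11] 'b'=='b' → l++,r--
[7,10] 'z'=='z' → l++,r--
[8,9] 'y'!='b' → stop

9 moves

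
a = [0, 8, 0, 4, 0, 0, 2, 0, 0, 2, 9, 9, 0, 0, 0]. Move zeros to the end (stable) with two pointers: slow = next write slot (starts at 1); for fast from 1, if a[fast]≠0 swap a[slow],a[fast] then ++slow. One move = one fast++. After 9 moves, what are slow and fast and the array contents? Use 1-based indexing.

(s=1,f=1) a[fast]=0 → fast++
(s=1,f=2) a[fast]=8≠0 swap→a[1]=8 → slow++,fast++
(s=2,f=3) a[fast]=0 → fast++
(s=2,f=4) a[fast]=4≠0 swap→a[2]=4 → slow++,fast++
(s=3,f=5) a[fast]=0 → fast++
(s=3,f=6) a[fast]=0 → fast++
(s=3,f=7) a[fast]=2≠0 swap→a[3]=2 → slow++,fast++
(s=4,f=8) a[fast]=0 → fast++
(s=4,f=9) a[fast]=0 → fast++

slow=4, fast=10, a=[8, 4, 2, 0, 0, 0, 0, 0, 0, 2, 9, 9, 0, 0, 0]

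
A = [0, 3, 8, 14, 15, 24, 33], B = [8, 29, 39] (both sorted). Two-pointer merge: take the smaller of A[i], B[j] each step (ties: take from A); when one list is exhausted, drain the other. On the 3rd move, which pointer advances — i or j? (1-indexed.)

i

[i=1,j=1] A[i]=0<=B[j]=8 take 0 → i++
[i=2,j=1] A[i]=3<=B[j]=8 take 3 → i++
[i=3,j=1] A[i]=8<=B[j]=8 take 8 → i++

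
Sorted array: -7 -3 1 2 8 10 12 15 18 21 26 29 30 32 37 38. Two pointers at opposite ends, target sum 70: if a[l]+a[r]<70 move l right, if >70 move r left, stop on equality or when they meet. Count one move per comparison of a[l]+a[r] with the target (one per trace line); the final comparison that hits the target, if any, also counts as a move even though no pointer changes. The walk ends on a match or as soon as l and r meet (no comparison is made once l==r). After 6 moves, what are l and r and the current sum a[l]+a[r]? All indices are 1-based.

l=7, r=16, sum=50

l=1 r=16: -7+38=31 <70, l++
l=2 r=16: -3+38=35 <70, l++
l=3 r=16: 1+38=39 <70, l++
l=4 r=16: 2+38=40 <70, l++
l=5 r=16: 8+38=46 <70, l++
l=6 r=16: 10+38=48 <70, l++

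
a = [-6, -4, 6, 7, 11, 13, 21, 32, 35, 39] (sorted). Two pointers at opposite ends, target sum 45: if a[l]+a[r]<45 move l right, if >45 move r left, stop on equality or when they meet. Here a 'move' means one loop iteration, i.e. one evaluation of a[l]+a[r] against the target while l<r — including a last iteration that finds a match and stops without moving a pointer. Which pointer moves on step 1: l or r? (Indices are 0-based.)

l=0 r=9: -6+39=33 <45, l++

l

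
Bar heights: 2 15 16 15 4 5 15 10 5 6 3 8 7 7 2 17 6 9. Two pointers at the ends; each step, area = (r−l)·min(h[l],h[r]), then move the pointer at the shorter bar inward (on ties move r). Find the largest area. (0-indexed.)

max area = 210

[0,17] min(2,9)*17=34 best=34 * → l++
[1,17] min(15,9)*16=144 best=144 * → r--
[1,16] min(15,6)*15=90 best=144 → r--
[1,15] min(15,17)*14=210 best=210 * → l++
[2,15] min(16,17)*13=208 best=210 → l++
[3,15] min(15,17)*12=180 best=210 → l++
[4,15] min(4,17)*11=44 best=210 → l++
[5,15] min(5,17)*10=50 best=210 → l++
[6,15] min(15,17)*9=135 best=210 → l++
[7,15] min(10,17)*8=80 best=210 → l++
[8,15] min(5,17)*7=35 best=210 → l++
[9,15] min(6,17)*6=36 best=210 → l++
[10,15] min(3,17)*5=15 best=210 → l++
[11,15] min(8,17)*4=32 best=210 → l++
[12,15] min(7,17)*3=21 best=210 → l++
[13,15] min(7,17)*2=14 best=210 → l++
[14,15] min(2,17)*1=2 best=210 → l++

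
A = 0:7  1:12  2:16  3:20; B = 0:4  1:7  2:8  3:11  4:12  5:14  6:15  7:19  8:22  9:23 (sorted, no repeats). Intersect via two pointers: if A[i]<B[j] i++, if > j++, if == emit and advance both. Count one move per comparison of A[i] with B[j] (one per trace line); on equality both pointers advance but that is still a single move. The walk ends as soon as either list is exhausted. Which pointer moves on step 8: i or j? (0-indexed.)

i

i=0 j=0: 7>4, j++
i=0 j=1: 7==7 emit, i++,j++
i=1 j=2: 12>8, j++
i=1 j=3: 12>11, j++
i=1 j=4: 12==12 emit, i++,j++
i=2 j=5: 16>14, j++
i=2 j=6: 16>15, j++
i=2 j=7: 16<19, i++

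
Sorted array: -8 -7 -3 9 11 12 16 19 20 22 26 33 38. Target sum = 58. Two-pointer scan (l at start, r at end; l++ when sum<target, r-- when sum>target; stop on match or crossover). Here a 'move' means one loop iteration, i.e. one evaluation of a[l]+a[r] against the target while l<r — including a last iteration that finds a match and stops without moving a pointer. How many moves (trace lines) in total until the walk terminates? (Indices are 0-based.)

[0,12] -8+38=30 <58 → l++
[1,12] -7+38=31 <58 → l++
[2,12] -3+38=35 <58 → l++
[3,12] 9+38=47 <58 → l++
[4,12] 11+38=49 <58 → l++
[5,12] 12+38=50 <58 → l++
[6,12] 16+38=54 <58 → l++
[7,12] 19+38=57 <58 → l++
[8,12] 20+38=58 → found

9 moves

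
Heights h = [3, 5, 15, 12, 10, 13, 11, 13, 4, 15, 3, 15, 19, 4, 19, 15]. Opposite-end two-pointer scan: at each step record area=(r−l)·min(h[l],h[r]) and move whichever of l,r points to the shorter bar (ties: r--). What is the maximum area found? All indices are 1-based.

l=1 r=16: min(3,15)*15=45 best=45 *, l++
l=2 r=16: min(5,15)*14=70 best=70 *, l++
l=3 r=16: min(15,15)*13=195 best=195 *, r--
l=3 r=15: min(15,19)*12=180 best=195, l++
l=4 r=15: min(12,19)*11=132 best=195, l++
l=5 r=15: min(10,19)*10=100 best=195, l++
l=6 r=15: min(13,19)*9=117 best=195, l++
l=7 r=15: min(11,19)*8=88 best=195, l++
l=8 r=15: min(13,19)*7=91 best=195, l++
l=9 r=15: min(4,19)*6=24 best=195, l++
l=10 r=15: min(15,19)*5=75 best=195, l++
l=11 r=15: min(3,19)*4=12 best=195, l++
l=12 r=15: min(15,19)*3=45 best=195, l++
l=13 r=15: min(19,19)*2=38 best=195, r--
l=13 r=14: min(19,4)*1=4 best=195, r--

max area = 195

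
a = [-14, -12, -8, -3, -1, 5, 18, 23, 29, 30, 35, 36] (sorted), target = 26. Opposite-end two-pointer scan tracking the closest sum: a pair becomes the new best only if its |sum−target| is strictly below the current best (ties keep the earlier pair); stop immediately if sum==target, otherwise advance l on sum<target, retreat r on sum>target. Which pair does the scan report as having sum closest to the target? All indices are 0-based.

pair (-3, 29) with sum 26 (|Δ|=0)

[0,11] -14+36=22 d=4 * → l++
[1,11] -12+36=24 d=2 * → l++
[2,11] -8+36=28 d=2 → r--
[2,10] -8+35=27 d=1 * → r--
[2,9] -8+30=22 d=4 → l++
[3,9] -3+30=27 d=1 → r--
[3,8] -3+29=26 d=0 * → stop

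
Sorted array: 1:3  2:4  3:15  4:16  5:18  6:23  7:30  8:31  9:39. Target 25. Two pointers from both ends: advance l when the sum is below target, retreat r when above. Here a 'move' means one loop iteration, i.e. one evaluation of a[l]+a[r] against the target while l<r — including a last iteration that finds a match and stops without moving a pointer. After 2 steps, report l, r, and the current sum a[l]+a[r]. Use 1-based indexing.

l=1 r=9: 3+39=42 >25, r--
l=1 r=8: 3+31=34 >25, r--

l=1, r=7, sum=33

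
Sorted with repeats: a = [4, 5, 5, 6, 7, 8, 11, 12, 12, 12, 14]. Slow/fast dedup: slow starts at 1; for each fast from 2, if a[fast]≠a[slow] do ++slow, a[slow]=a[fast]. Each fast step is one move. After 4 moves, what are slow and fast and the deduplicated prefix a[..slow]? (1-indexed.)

(s=1,f=2) a[fast]=5≠a[slow]=4 write a[2]=5 → slow++,fast++
(s=2,f=3) a[fast]=5=a[slow] dup → fast++
(s=2,f=4) a[fast]=6≠a[slow]=5 write a[3]=6 → slow++,fast++
(s=3,f=5) a[fast]=7≠a[slow]=6 write a[4]=7 → slow++,fast++

slow=4, fast=6, prefix=[4, 5, 6, 7]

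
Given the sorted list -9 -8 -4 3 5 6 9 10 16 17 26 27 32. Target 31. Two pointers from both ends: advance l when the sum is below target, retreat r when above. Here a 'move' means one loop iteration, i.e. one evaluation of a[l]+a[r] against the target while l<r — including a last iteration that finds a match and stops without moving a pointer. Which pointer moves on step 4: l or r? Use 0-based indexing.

r

[0,12] -9+32=23 <31 → l++
[1,12] -8+32=24 <31 → l++
[2,12] -4+32=28 <31 → l++
[3,12] 3+32=35 >31 → r--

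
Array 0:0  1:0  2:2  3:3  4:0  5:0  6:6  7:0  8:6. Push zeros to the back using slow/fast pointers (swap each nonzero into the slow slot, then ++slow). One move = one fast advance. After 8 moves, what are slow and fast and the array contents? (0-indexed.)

slow=3, fast=8, a=[2, 3, 6, 0, 0, 0, 0, 0, 6]

slow=0 fast=0: a[fast]=0, fast++
slow=0 fast=1: a[fast]=0, fast++
slow=0 fast=2: a[fast]=2≠0 swap→a[0]=2, slow++,fast++
slow=1 fast=3: a[fast]=3≠0 swap→a[1]=3, slow++,fast++
slow=2 fast=4: a[fast]=0, fast++
slow=2 fast=5: a[fast]=0, fast++
slow=2 fast=6: a[fast]=6≠0 swap→a[2]=6, slow++,fast++
slow=3 fast=7: a[fast]=0, fast++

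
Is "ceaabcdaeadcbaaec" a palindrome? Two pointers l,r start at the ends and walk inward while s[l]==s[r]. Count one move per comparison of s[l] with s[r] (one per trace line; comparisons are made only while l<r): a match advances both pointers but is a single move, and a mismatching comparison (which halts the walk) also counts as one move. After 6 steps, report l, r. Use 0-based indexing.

l=6, r=10

[0,16] 'c'=='c' → l++,r--
[1,15] 'e'=='e' → l++,r--
[2,14] 'a'=='a' → l++,r--
[3,13] 'a'=='a' → l++,r--
[4,12] 'b'=='b' → l++,r--
[5,11] 'c'=='c' → l++,r--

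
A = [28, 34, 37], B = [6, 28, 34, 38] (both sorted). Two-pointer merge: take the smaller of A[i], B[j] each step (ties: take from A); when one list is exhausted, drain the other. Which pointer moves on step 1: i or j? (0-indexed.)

[i=0,j=0] A[i]=28>B[j]=6 take 6 → j++

j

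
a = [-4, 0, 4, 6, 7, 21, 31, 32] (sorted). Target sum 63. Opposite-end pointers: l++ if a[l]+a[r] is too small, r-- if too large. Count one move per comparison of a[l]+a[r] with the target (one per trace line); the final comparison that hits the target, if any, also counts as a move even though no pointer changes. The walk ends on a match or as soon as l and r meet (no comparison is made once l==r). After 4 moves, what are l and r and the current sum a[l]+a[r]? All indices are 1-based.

[1,8] -4+32=28 <63 → l++
[2,8] 0+32=32 <63 → l++
[3,8] 4+32=36 <63 → l++
[4,8] 6+32=38 <63 → l++

l=5, r=8, sum=39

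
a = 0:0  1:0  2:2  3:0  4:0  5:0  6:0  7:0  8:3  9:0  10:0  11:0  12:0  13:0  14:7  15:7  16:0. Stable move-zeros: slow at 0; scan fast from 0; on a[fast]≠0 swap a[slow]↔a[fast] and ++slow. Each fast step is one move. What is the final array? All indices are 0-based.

(s=0,f=0) a[fast]=0 → fast++
(s=0,f=1) a[fast]=0 → fast++
(s=0,f=2) a[fast]=2≠0 swap→a[0]=2 → slow++,fast++
(s=1,f=3) a[fast]=0 → fast++
(s=1,f=4) a[fast]=0 → fast++
(s=1,f=5) a[fast]=0 → fast++
(s=1,f=6) a[fast]=0 → fast++
(s=1,f=7) a[fast]=0 → fast++
(s=1,f=8) a[fast]=3≠0 swap→a[1]=3 → slow++,fast++
(s=2,f=9) a[fast]=0 → fast++
(s=2,f=10) a[fast]=0 → fast++
(s=2,f=11) a[fast]=0 → fast++
(s=2,f=12) a[fast]=0 → fast++
(s=2,f=13) a[fast]=0 → fast++
(s=2,f=14) a[fast]=7≠0 swap→a[2]=7 → slow++,fast++
(s=3,f=15) a[fast]=7≠0 swap→a[3]=7 → slow++,fast++
(s=4,f=16) a[fast]=0 → fast++

[2, 3, 7, 7, 0, 0, 0, 0, 0, 0, 0, 0, 0, 0, 0, 0, 0]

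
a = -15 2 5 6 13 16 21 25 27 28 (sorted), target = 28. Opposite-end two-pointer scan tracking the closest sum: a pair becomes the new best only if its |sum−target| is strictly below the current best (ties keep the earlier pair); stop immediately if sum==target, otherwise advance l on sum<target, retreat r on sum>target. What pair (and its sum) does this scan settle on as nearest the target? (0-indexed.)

pair (2, 27) with sum 29 (|Δ|=1)

l=0 r=9: -15+28=13 d=15 *, l++
l=1 r=9: 2+28=30 d=2 *, r--
l=1 r=8: 2+27=29 d=1 *, r--
l=1 r=7: 2+25=27 d=1, l++
l=2 r=7: 5+25=30 d=2, r--
l=2 r=6: 5+21=26 d=2, l++
l=3 r=6: 6+21=27 d=1, l++
l=4 r=6: 13+21=34 d=6, r--
l=4 r=5: 13+16=29 d=1, r--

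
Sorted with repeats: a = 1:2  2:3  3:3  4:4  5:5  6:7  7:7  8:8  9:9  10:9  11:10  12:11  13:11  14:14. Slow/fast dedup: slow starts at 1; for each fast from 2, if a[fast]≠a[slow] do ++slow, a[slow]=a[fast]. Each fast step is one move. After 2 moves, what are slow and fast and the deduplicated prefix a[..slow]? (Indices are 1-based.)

(s=1,f=2) a[fast]=3≠a[slow]=2 write a[2]=3 → slow++,fast++
(s=2,f=3) a[fast]=3=a[slow] dup → fast++

slow=2, fast=4, prefix=[2, 3]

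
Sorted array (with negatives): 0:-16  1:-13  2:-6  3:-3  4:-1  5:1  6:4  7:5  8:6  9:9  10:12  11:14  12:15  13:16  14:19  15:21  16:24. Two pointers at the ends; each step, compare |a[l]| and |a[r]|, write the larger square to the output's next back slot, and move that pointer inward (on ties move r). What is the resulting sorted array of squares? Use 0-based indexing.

[1, 1, 9, 16, 25, 36, 36, 81, 144, 169, 196, 225, 256, 256, 361, 441, 576]

[0,16] |-16|<=|24| out[16]=576 → r--
[0,15] |-16|<=|21| out[15]=441 → r--
[0,14] |-16|<=|19| out[14]=361 → r--
[0,13] |-16|<=|16| out[13]=256 → r--
[0,12] |-16|>|15| out[12]=256 → l++
[1,12] |-13|<=|15| out[11]=225 → r--
[1,11] |-13|<=|14| out[10]=196 → r--
[1,10] |-13|>|12| out[9]=169 → l++
[2,10] |-6|<=|12| out[8]=144 → r--
[2,9] |-6|<=|9| out[7]=81 → r--
[2,8] |-6|<=|6| out[6]=36 → r--
[2,7] |-6|>|5| out[5]=36 → l++
[3,7] |-3|<=|5| out[4]=25 → r--
[3,6] |-3|<=|4| out[3]=16 → r--
[3,5] |-3|>|1| out[2]=9 → l++
[4,5] |-1|<=|1| out[1]=1 → r--
[4,4] |-1|<=|-1| out[0]=1 → r--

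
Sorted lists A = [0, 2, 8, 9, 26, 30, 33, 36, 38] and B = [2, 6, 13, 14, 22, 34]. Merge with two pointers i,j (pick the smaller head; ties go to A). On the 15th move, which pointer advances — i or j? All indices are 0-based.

i

i=0 j=0: A[i]=0<=B[j]=2 take 0, i++
i=1 j=0: A[i]=2<=B[j]=2 take 2, i++
i=2 j=0: A[i]=8>B[j]=2 take 2, j++
i=2 j=1: A[i]=8>B[j]=6 take 6, j++
i=2 j=2: A[i]=8<=B[j]=13 take 8, i++
i=3 j=2: A[i]=9<=B[j]=13 take 9, i++
i=4 j=2: A[i]=26>B[j]=13 take 13, j++
i=4 j=3: A[i]=26>B[j]=14 take 14, j++
i=4 j=4: A[i]=26>B[j]=22 take 22, j++
i=4 j=5: A[i]=26<=B[j]=34 take 26, i++
i=5 j=5: A[i]=30<=B[j]=34 take 30, i++
i=6 j=5: A[i]=33<=B[j]=34 take 33, i++
i=7 j=5: A[i]=36>B[j]=34 take 34, j++
i=7 j=6: B done, take A[i]=36, i++
i=8 j=6: B done, take A[i]=38, i++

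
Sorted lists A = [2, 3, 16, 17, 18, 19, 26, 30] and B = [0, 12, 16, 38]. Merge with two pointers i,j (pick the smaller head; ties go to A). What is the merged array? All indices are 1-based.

[i=1,j=1] A[i]=2>B[j]=0 take 0 → j++
[i=1,j=2] A[i]=2<=B[j]=12 take 2 → i++
[i=2,j=2] A[i]=3<=B[j]=12 take 3 → i++
[i=3,j=2] A[i]=16>B[j]=12 take 12 → j++
[i=3,j=3] A[i]=16<=B[j]=16 take 16 → i++
[i=4,j=3] A[i]=17>B[j]=16 take 16 → j++
[i=4,j=4] A[i]=17<=B[j]=38 take 17 → i++
[i=5,j=4] A[i]=18<=B[j]=38 take 18 → i++
[i=6,j=4] A[i]=19<=B[j]=38 take 19 → i++
[i=7,j=4] A[i]=26<=B[j]=38 take 26 → i++
[i=8,j=4] A[i]=30<=B[j]=38 take 30 → i++
[i=9,j=4] A done, take B[j]=38 → j++

[0, 2, 3, 12, 16, 16, 17, 18, 19, 26, 30, 38]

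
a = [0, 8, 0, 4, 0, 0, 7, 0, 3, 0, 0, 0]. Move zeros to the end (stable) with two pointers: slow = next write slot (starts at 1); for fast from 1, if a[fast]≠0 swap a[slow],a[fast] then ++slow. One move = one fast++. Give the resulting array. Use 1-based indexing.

(s=1,f=1) a[fast]=0 → fast++
(s=1,f=2) a[fast]=8≠0 swap→a[1]=8 → slow++,fast++
(s=2,f=3) a[fast]=0 → fast++
(s=2,f=4) a[fast]=4≠0 swap→a[2]=4 → slow++,fast++
(s=3,f=5) a[fast]=0 → fast++
(s=3,f=6) a[fast]=0 → fast++
(s=3,f=7) a[fast]=7≠0 swap→a[3]=7 → slow++,fast++
(s=4,f=8) a[fast]=0 → fast++
(s=4,f=9) a[fast]=3≠0 swap→a[4]=3 → slow++,fast++
(s=5,f=10) a[fast]=0 → fast++
(s=5,f=11) a[fast]=0 → fast++
(s=5,f=12) a[fast]=0 → fast++

[8, 4, 7, 3, 0, 0, 0, 0, 0, 0, 0, 0]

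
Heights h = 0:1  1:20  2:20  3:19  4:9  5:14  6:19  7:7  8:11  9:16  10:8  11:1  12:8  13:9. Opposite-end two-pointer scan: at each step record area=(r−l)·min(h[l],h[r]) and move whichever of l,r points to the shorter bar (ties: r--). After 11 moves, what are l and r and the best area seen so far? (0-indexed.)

l=1, r=3, best area=128

l=0 r=13: min(1,9)*13=13 best=13 *, l++
l=1 r=13: min(20,9)*12=108 best=108 *, r--
l=1 r=12: min(20,8)*11=88 best=108, r--
l=1 r=11: min(20,1)*10=10 best=108, r--
l=1 r=10: min(20,8)*9=72 best=108, r--
l=1 r=9: min(20,16)*8=128 best=128 *, r--
l=1 r=8: min(20,11)*7=77 best=128, r--
l=1 r=7: min(20,7)*6=42 best=128, r--
l=1 r=6: min(20,19)*5=95 best=128, r--
l=1 r=5: min(20,14)*4=56 best=128, r--
l=1 r=4: min(20,9)*3=27 best=128, r--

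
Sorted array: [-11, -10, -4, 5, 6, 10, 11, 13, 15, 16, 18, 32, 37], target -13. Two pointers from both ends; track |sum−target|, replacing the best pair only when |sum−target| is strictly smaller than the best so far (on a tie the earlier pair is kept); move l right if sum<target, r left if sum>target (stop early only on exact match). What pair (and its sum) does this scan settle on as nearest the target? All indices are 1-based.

pair (-10, -4) with sum -14 (|Δ|=1)

[1,13] -11+37=26 d=39 * → r--
[1,12] -11+32=21 d=34 * → r--
[1,11] -11+18=7 d=20 * → r--
[1,10] -11+16=5 d=18 * → r--
[1,9] -11+15=4 d=17 * → r--
[1,8] -11+13=2 d=15 * → r--
[1,7] -11+11=0 d=13 * → r--
[1,6] -11+10=-1 d=12 * → r--
[1,5] -11+6=-5 d=8 * → r--
[1,4] -11+5=-6 d=7 * → r--
[1,3] -11+-4=-15 d=2 * → l++
[2,3] -10+-4=-14 d=1 * → l++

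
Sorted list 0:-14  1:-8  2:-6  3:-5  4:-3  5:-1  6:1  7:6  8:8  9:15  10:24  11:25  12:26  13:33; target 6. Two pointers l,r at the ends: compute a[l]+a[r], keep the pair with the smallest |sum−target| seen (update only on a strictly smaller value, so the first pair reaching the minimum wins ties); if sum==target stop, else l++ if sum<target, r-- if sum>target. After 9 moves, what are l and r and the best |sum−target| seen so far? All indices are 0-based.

l=0 r=13: -14+33=19 d=13 *, r--
l=0 r=12: -14+26=12 d=6 *, r--
l=0 r=11: -14+25=11 d=5 *, r--
l=0 r=10: -14+24=10 d=4 *, r--
l=0 r=9: -14+15=1 d=5, l++
l=1 r=9: -8+15=7 d=1 *, r--
l=1 r=8: -8+8=0 d=6, l++
l=2 r=8: -6+8=2 d=4, l++
l=3 r=8: -5+8=3 d=3, l++

l=4, r=8, best |Δ|=1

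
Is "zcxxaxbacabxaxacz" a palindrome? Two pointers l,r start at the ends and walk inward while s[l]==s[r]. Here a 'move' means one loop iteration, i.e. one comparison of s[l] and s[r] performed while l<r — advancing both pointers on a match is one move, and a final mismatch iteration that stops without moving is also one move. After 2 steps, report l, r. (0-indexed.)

l=0 r=16: 'z'=='z', l++,r--
l=1 r=15: 'c'=='c', l++,r--

l=2, r=14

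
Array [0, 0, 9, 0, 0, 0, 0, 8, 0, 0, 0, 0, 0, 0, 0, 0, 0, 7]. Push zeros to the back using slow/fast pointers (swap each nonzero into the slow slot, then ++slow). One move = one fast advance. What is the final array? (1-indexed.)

[9, 8, 7, 0, 0, 0, 0, 0, 0, 0, 0, 0, 0, 0, 0, 0, 0, 0]

(s=1,f=1) a[fast]=0 → fast++
(s=1,f=2) a[fast]=0 → fast++
(s=1,f=3) a[fast]=9≠0 swap→a[1]=9 → slow++,fast++
(s=2,f=4) a[fast]=0 → fast++
(s=2,f=5) a[fast]=0 → fast++
(s=2,f=6) a[fast]=0 → fast++
(s=2,f=7) a[fast]=0 → fast++
(s=2,f=8) a[fast]=8≠0 swap→a[2]=8 → slow++,fast++
(s=3,f=9) a[fast]=0 → fast++
(s=3,f=10) a[fast]=0 → fast++
(s=3,f=11) a[fast]=0 → fast++
(s=3,f=12) a[fast]=0 → fast++
(s=3,f=13) a[fast]=0 → fast++
(s=3,f=14) a[fast]=0 → fast++
(s=3,f=15) a[fast]=0 → fast++
(s=3,f=16) a[fast]=0 → fast++
(s=3,f=17) a[fast]=0 → fast++
(s=3,f=18) a[fast]=7≠0 swap→a[3]=7 → slow++,fast++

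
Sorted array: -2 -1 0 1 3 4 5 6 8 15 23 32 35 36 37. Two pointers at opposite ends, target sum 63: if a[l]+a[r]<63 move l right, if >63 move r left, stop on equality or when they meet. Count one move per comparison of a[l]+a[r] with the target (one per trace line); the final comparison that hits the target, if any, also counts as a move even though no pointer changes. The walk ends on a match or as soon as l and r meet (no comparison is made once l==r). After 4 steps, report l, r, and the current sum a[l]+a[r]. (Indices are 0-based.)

l=4, r=14, sum=40

[0,14] -2+37=35 <63 → l++
[1,14] -1+37=36 <63 → l++
[2,14] 0+37=37 <63 → l++
[3,14] 1+37=38 <63 → l++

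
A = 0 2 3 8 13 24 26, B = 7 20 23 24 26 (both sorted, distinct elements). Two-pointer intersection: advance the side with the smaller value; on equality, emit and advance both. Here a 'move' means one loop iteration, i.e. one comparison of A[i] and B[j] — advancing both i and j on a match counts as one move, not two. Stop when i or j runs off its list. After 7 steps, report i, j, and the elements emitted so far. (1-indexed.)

[i=1,j=1] 0<7 → i++
[i=2,j=1] 2<7 → i++
[i=3,j=1] 3<7 → i++
[i=4,j=1] 8>7 → j++
[i=4,j=2] 8<20 → i++
[i=5,j=2] 13<20 → i++
[i=6,j=2] 24>20 → j++

i=6, j=3, emitted=[]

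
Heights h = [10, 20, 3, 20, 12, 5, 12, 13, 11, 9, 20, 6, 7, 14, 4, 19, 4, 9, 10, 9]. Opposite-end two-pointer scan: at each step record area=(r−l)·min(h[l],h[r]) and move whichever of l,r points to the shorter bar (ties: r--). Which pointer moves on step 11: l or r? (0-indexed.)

r

[0,19] min(10,9)*19=171 best=171 * → r--
[0,18] min(10,10)*18=180 best=180 * → r--
[0,17] min(10,9)*17=153 best=180 → r--
[0,16] min(10,4)*16=64 best=180 → r--
[0,15] min(10,19)*15=150 best=180 → l++
[1,15] min(20,19)*14=266 best=266 * → r--
[1,14] min(20,4)*13=52 best=266 → r--
[1,13] min(20,14)*12=168 best=266 → r--
[1,12] min(20,7)*11=77 best=266 → r--
[1,11] min(20,6)*10=60 best=266 → r--
[1,10] min(20,20)*9=180 best=266 → r--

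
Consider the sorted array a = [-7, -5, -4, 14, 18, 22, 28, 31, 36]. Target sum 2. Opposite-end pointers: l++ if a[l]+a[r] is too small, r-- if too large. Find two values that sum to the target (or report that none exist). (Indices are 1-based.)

[1,9] -7+36=29 >2 → r--
[1,8] -7+31=24 >2 → r--
[1,7] -7+28=21 >2 → r--
[1,6] -7+22=15 >2 → r--
[1,5] -7+18=11 >2 → r--
[1,4] -7+14=7 >2 → r--
[1,3] -7+-4=-11 <2 → l++
[2,3] -5+-4=-9 <2 → l++

no pair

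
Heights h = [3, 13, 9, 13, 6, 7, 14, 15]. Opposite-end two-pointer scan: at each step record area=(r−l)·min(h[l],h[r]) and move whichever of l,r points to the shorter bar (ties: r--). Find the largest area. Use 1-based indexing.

l=1 r=8: min(3,15)*7=21 best=21 *, l++
l=2 r=8: min(13,15)*6=78 best=78 *, l++
l=3 r=8: min(9,15)*5=45 best=78, l++
l=4 r=8: min(13,15)*4=52 best=78, l++
l=5 r=8: min(6,15)*3=18 best=78, l++
l=6 r=8: min(7,15)*2=14 best=78, l++
l=7 r=8: min(14,15)*1=14 best=78, l++

max area = 78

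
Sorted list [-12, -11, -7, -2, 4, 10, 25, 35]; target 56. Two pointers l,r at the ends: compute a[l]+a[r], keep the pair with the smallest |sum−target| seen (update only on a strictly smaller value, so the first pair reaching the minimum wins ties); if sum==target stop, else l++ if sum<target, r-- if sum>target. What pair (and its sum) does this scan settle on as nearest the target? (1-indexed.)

pair (25, 35) with sum 60 (|Δ|=4)

l=1 r=8: -12+35=23 d=33 *, l++
l=2 r=8: -11+35=24 d=32 *, l++
l=3 r=8: -7+35=28 d=28 *, l++
l=4 r=8: -2+35=33 d=23 *, l++
l=5 r=8: 4+35=39 d=17 *, l++
l=6 r=8: 10+35=45 d=11 *, l++
l=7 r=8: 25+35=60 d=4 *, r--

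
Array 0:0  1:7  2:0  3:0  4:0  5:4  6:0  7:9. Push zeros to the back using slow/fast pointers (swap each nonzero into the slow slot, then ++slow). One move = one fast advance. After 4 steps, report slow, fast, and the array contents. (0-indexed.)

(s=0,f=0) a[fast]=0 → fast++
(s=0,f=1) a[fast]=7≠0 swap→a[0]=7 → slow++,fast++
(s=1,f=2) a[fast]=0 → fast++
(s=1,f=3) a[fast]=0 → fast++

slow=1, fast=4, a=[7, 0, 0, 0, 0, 4, 0, 9]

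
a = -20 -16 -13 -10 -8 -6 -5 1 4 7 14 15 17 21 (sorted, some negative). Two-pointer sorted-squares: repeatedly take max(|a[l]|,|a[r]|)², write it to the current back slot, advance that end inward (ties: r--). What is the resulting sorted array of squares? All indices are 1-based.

l=1 r=14: |-20|<=|21| out[14]=441, r--
l=1 r=13: |-20|>|17| out[13]=400, l++
l=2 r=13: |-16|<=|17| out[12]=289, r--
l=2 r=12: |-16|>|15| out[11]=256, l++
l=3 r=12: |-13|<=|15| out[10]=225, r--
l=3 r=11: |-13|<=|14| out[9]=196, r--
l=3 r=10: |-13|>|7| out[8]=169, l++
l=4 r=10: |-10|>|7| out[7]=100, l++
l=5 r=10: |-8|>|7| out[6]=64, l++
l=6 r=10: |-6|<=|7| out[5]=49, r--
l=6 r=9: |-6|>|4| out[4]=36, l++
l=7 r=9: |-5|>|4| out[3]=25, l++
l=8 r=9: |1|<=|4| out[2]=16, r--
l=8 r=8: |1|<=|1| out[1]=1, r--

[1, 16, 25, 36, 49, 64, 100, 169, 196, 225, 256, 289, 400, 441]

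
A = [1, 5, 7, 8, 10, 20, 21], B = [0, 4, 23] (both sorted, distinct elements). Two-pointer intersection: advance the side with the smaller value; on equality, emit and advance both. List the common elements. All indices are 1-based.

i=1 j=1: 1>0, j++
i=1 j=2: 1<4, i++
i=2 j=2: 5>4, j++
i=2 j=3: 5<23, i++
i=3 j=3: 7<23, i++
i=4 j=3: 8<23, i++
i=5 j=3: 10<23, i++
i=6 j=3: 20<23, i++
i=7 j=3: 21<23, i++

intersection = []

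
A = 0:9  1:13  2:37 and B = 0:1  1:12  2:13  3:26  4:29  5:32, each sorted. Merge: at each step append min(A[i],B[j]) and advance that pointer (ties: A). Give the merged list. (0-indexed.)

[1, 9, 12, 13, 13, 26, 29, 32, 37]

i=0 j=0: A[i]=9>B[j]=1 take 1, j++
i=0 j=1: A[i]=9<=B[j]=12 take 9, i++
i=1 j=1: A[i]=13>B[j]=12 take 12, j++
i=1 j=2: A[i]=13<=B[j]=13 take 13, i++
i=2 j=2: A[i]=37>B[j]=13 take 13, j++
i=2 j=3: A[i]=37>B[j]=26 take 26, j++
i=2 j=4: A[i]=37>B[j]=29 take 29, j++
i=2 j=5: A[i]=37>B[j]=32 take 32, j++
i=2 j=6: B done, take A[i]=37, i++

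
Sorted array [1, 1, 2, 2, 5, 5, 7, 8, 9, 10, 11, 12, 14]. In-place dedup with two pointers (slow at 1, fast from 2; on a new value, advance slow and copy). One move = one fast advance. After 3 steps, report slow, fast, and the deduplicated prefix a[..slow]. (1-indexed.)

slow=2, fast=5, prefix=[1, 2]

(s=1,f=2) a[fast]=1=a[slow] dup → fast++
(s=1,f=3) a[fast]=2≠a[slow]=1 write a[2]=2 → slow++,fast++
(s=2,f=4) a[fast]=2=a[slow] dup → fast++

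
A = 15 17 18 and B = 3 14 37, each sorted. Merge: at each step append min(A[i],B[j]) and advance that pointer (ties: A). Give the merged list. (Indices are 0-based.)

[3, 14, 15, 17, 18, 37]

i=0 j=0: A[i]=15>B[j]=3 take 3, j++
i=0 j=1: A[i]=15>B[j]=14 take 14, j++
i=0 j=2: A[i]=15<=B[j]=37 take 15, i++
i=1 j=2: A[i]=17<=B[j]=37 take 17, i++
i=2 j=2: A[i]=18<=B[j]=37 take 18, i++
i=3 j=2: A done, take B[j]=37, j++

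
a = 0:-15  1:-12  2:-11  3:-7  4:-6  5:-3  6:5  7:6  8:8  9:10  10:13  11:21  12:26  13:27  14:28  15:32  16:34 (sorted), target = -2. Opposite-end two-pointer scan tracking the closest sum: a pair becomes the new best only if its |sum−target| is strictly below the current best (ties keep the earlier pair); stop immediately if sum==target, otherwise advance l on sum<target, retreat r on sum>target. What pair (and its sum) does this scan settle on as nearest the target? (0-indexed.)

pair (-15, 13) with sum -2 (|Δ|=0)

l=0 r=16: -15+34=19 d=21 *, r--
l=0 r=15: -15+32=17 d=19 *, r--
l=0 r=14: -15+28=13 d=15 *, r--
l=0 r=13: -15+27=12 d=14 *, r--
l=0 r=12: -15+26=11 d=13 *, r--
l=0 r=11: -15+21=6 d=8 *, r--
l=0 r=10: -15+13=-2 d=0 *, stop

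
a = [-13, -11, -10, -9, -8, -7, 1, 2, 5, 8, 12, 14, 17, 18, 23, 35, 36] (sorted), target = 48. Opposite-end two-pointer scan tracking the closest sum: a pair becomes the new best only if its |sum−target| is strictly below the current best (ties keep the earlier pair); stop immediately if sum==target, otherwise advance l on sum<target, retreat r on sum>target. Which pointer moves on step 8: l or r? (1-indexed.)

[1,17] -13+36=23 d=25 * → l++
[2,17] -11+36=25 d=23 * → l++
[3,17] -10+36=26 d=22 * → l++
[4,17] -9+36=27 d=21 * → l++
[5,17] -8+36=28 d=20 * → l++
[6,17] -7+36=29 d=19 * → l++
[7,17] 1+36=37 d=11 * → l++
[8,17] 2+36=38 d=10 * → l++

l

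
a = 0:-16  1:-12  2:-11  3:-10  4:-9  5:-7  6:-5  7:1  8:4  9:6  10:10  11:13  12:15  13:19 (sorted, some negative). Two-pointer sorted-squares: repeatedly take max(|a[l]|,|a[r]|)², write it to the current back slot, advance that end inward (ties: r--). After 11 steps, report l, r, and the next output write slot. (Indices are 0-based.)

l=0 r=13: |-16|<=|19| out[13]=361, r--
l=0 r=12: |-16|>|15| out[12]=256, l++
l=1 r=12: |-12|<=|15| out[11]=225, r--
l=1 r=11: |-12|<=|13| out[10]=169, r--
l=1 r=10: |-12|>|10| out[9]=144, l++
l=2 r=10: |-11|>|10| out[8]=121, l++
l=3 r=10: |-10|<=|10| out[7]=100, r--
l=3 r=9: |-10|>|6| out[6]=100, l++
l=4 r=9: |-9|>|6| out[5]=81, l++
l=5 r=9: |-7|>|6| out[4]=49, l++
l=6 r=9: |-5|<=|6| out[3]=36, r--

l=6, r=8, next write slot=2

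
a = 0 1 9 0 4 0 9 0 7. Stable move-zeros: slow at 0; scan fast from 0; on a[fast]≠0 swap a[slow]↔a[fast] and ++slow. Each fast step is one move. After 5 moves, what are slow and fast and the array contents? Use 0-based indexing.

(s=0,f=0) a[fast]=0 → fast++
(s=0,f=1) a[fast]=1≠0 swap→a[0]=1 → slow++,fast++
(s=1,f=2) a[fast]=9≠0 swap→a[1]=9 → slow++,fast++
(s=2,f=3) a[fast]=0 → fast++
(s=2,f=4) a[fast]=4≠0 swap→a[2]=4 → slow++,fast++

slow=3, fast=5, a=[1, 9, 4, 0, 0, 0, 9, 0, 7]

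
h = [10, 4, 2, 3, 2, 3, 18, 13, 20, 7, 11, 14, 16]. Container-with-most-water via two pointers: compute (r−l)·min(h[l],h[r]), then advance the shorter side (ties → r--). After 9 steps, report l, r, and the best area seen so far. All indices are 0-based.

l=6, r=9, best area=120

l=0 r=12: min(10,16)*12=120 best=120 *, l++
l=1 r=12: min(4,16)*11=44 best=120, l++
l=2 r=12: min(2,16)*10=20 best=120, l++
l=3 r=12: min(3,16)*9=27 best=120, l++
l=4 r=12: min(2,16)*8=16 best=120, l++
l=5 r=12: min(3,16)*7=21 best=120, l++
l=6 r=12: min(18,16)*6=96 best=120, r--
l=6 r=11: min(18,14)*5=70 best=120, r--
l=6 r=10: min(18,11)*4=44 best=120, r--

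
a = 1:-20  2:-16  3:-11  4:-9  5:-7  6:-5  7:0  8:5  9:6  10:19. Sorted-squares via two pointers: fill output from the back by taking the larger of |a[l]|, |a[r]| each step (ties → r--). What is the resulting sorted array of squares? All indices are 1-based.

l=1 r=10: |-20|>|19| out[10]=400, l++
l=2 r=10: |-16|<=|19| out[9]=361, r--
l=2 r=9: |-16|>|6| out[8]=256, l++
l=3 r=9: |-11|>|6| out[7]=121, l++
l=4 r=9: |-9|>|6| out[6]=81, l++
l=5 r=9: |-7|>|6| out[5]=49, l++
l=6 r=9: |-5|<=|6| out[4]=36, r--
l=6 r=8: |-5|<=|5| out[3]=25, r--
l=6 r=7: |-5|>|0| out[2]=25, l++
l=7 r=7: |0|<=|0| out[1]=0, r--

[0, 25, 25, 36, 49, 81, 121, 256, 361, 400]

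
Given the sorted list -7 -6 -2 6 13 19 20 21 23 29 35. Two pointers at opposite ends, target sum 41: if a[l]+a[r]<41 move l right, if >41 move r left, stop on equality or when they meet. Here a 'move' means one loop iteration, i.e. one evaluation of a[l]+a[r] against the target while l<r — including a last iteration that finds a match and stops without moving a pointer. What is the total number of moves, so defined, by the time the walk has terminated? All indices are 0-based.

l=0 r=10: -7+35=28 <41, l++
l=1 r=10: -6+35=29 <41, l++
l=2 r=10: -2+35=33 <41, l++
l=3 r=10: 6+35=41, found

4 moves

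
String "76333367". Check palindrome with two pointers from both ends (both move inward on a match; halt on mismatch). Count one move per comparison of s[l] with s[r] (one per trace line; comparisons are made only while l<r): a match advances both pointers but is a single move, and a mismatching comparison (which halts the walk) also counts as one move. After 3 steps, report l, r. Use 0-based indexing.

l=0 r=7: '7'=='7', l++,r--
l=1 r=6: '6'=='6', l++,r--
l=2 r=5: '3'=='3', l++,r--

l=3, r=4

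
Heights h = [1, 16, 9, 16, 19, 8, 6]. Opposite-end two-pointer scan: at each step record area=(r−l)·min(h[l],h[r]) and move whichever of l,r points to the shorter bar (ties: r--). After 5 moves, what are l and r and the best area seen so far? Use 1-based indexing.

[1,7] min(1,6)*6=6 best=6 * → l++
[2,7] min(16,6)*5=30 best=30 * → r--
[2,6] min(16,8)*4=32 best=32 * → r--
[2,5] min(16,19)*3=48 best=48 * → l++
[3,5] min(9,19)*2=18 best=48 → l++

l=4, r=5, best area=48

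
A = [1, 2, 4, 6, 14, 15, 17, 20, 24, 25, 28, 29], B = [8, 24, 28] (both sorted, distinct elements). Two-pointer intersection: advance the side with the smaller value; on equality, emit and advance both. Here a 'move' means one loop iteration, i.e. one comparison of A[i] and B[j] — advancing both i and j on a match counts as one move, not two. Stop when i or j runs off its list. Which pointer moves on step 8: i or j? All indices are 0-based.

[i=0,j=0] 1<8 → i++
[i=1,j=0] 2<8 → i++
[i=2,j=0] 4<8 → i++
[i=3,j=0] 6<8 → i++
[i=4,j=0] 14>8 → j++
[i=4,j=1] 14<24 → i++
[i=5,j=1] 15<24 → i++
[i=6,j=1] 17<24 → i++

i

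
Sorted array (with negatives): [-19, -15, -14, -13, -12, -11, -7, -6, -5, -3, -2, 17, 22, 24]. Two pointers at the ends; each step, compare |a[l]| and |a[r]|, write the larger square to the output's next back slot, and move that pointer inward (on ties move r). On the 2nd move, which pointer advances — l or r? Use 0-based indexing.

[0,13] |-19|<=|24| out[13]=576 → r--
[0,12] |-19|<=|22| out[12]=484 → r--

r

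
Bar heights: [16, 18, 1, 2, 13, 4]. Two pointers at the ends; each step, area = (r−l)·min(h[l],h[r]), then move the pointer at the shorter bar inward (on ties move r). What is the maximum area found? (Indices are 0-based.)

max area = 52

[0,5] min(16,4)*5=20 best=20 * → r--
[0,4] min(16,13)*4=52 best=52 * → r--
[0,3] min(16,2)*3=6 best=52 → r--
[0,2] min(16,1)*2=2 best=52 → r--
[0,1] min(16,18)*1=16 best=52 → l++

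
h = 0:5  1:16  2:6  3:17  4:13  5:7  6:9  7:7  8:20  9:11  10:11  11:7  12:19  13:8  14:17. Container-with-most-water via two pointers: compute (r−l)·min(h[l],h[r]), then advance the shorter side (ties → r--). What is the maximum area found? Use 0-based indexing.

max area = 208

[0,14] min(5,17)*14=70 best=70 * → l++
[1,14] min(16,17)*13=208 best=208 * → l++
[2,14] min(6,17)*12=72 best=208 → l++
[3,14] min(17,17)*11=187 best=208 → r--
[3,13] min(17,8)*10=80 best=208 → r--
[3,12] min(17,19)*9=153 best=208 → l++
[4,12] min(13,19)*8=104 best=208 → l++
[5,12] min(7,19)*7=49 best=208 → l++
[6,12] min(9,19)*6=54 best=208 → l++
[7,12] min(7,19)*5=35 best=208 → l++
[8,12] min(20,19)*4=76 best=208 → r--
[8,11] min(20,7)*3=21 best=208 → r--
[8,10] min(20,11)*2=22 best=208 → r--
[8,9] min(20,11)*1=11 best=208 → r--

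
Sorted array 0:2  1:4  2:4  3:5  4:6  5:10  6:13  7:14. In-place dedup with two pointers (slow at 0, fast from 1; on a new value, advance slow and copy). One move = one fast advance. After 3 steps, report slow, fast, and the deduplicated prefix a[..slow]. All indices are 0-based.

slow=0 fast=1: a[fast]=4≠a[slow]=2 write a[1]=4, slow++,fast++
slow=1 fast=2: a[fast]=4=a[slow] dup, fast++
slow=1 fast=3: a[fast]=5≠a[slow]=4 write a[2]=5, slow++,fast++

slow=2, fast=4, prefix=[2, 4, 5]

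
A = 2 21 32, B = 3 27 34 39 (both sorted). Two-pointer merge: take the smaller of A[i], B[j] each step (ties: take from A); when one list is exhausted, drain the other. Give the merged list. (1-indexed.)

[i=1,j=1] A[i]=2<=B[j]=3 take 2 → i++
[i=2,j=1] A[i]=21>B[j]=3 take 3 → j++
[i=2,j=2] A[i]=21<=B[j]=27 take 21 → i++
[i=3,j=2] A[i]=32>B[j]=27 take 27 → j++
[i=3,j=3] A[i]=32<=B[j]=34 take 32 → i++
[i=4,j=3] A done, take B[j]=34 → j++
[i=4,j=4] A done, take B[j]=39 → j++

[2, 3, 21, 27, 32, 34, 39]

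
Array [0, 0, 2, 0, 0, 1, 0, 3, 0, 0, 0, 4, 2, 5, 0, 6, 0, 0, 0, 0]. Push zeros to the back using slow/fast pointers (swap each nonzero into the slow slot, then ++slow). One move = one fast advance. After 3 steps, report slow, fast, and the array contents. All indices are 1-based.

slow=1 fast=1: a[fast]=0, fast++
slow=1 fast=2: a[fast]=0, fast++
slow=1 fast=3: a[fast]=2≠0 swap→a[1]=2, slow++,fast++

slow=2, fast=4, a=[2, 0, 0, 0, 0, 1, 0, 3, 0, 0, 0, 4, 2, 5, 0, 6, 0, 0, 0, 0]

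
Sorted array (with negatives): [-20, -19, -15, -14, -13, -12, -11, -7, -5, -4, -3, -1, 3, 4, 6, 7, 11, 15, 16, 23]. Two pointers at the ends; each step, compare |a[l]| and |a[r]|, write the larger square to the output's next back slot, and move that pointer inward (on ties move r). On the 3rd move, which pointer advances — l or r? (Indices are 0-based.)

l=0 r=19: |-20|<=|23| out[19]=529, r--
l=0 r=18: |-20|>|16| out[18]=400, l++
l=1 r=18: |-19|>|16| out[17]=361, l++

l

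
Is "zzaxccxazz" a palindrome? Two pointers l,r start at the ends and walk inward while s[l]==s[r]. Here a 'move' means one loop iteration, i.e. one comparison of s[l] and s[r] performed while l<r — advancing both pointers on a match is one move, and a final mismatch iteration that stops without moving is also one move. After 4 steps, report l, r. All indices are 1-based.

l=5, r=6

[1,10] 'z'=='z' → l++,r--
[2,9] 'z'=='z' → l++,r--
[3,8] 'a'=='a' → l++,r--
[4,7] 'x'=='x' → l++,r--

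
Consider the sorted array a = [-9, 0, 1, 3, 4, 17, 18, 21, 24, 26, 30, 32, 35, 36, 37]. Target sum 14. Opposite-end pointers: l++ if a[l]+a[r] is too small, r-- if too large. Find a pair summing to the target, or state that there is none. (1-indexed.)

no pair

l=1 r=15: -9+37=28 >14, r--
l=1 r=14: -9+36=27 >14, r--
l=1 r=13: -9+35=26 >14, r--
l=1 r=12: -9+32=23 >14, r--
l=1 r=11: -9+30=21 >14, r--
l=1 r=10: -9+26=17 >14, r--
l=1 r=9: -9+24=15 >14, r--
l=1 r=8: -9+21=12 <14, l++
l=2 r=8: 0+21=21 >14, r--
l=2 r=7: 0+18=18 >14, r--
l=2 r=6: 0+17=17 >14, r--
l=2 r=5: 0+4=4 <14, l++
l=3 r=5: 1+4=5 <14, l++
l=4 r=5: 3+4=7 <14, l++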